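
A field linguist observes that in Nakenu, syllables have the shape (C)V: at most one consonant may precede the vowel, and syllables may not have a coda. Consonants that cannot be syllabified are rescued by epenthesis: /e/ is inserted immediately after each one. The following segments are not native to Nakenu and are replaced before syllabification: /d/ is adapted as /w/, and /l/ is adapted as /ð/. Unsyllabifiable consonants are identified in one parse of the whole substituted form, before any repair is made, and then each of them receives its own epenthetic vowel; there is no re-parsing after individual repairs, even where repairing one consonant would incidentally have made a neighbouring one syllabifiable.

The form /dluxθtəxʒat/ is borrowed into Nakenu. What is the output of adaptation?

weðuxeθetəxeʒate

Substitution: /d/ → /w/, /l/ → /ð/, giving /wðuxθtəxʒat/.
The consonants /w/, /x/, /θ/, /x/, /t/ cannot be parsed into a legal (C)V syllable (no codas are permitted; onsets are limited to one consonant).
Inserting the epenthetic vowel yields /w/ → /we/, /x/ → /xe/, /θ/ → /θe/, /x/ → /xe/, /t/ → /te/.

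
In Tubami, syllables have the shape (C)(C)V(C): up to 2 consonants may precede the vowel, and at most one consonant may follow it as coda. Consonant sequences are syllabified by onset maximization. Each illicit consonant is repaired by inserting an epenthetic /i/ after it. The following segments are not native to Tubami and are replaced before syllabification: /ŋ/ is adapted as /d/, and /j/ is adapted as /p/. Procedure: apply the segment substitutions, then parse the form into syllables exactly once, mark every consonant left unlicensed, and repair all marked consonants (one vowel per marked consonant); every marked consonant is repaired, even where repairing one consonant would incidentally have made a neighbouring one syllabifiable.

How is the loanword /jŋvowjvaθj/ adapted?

Substitution: /j/ → /p/, /ŋ/ → /d/, giving /pdvowpvaθp/.
Under (C)(C)V(C), the unsyllabifiable consonants are /p/, /p/ (at most one coda consonant is licensed; onsets may contain at most 2 consonants).
Epenthesis after each stranded consonant: /p/ → /pi/, /p/ → /pi/.

pidvowpvaθpi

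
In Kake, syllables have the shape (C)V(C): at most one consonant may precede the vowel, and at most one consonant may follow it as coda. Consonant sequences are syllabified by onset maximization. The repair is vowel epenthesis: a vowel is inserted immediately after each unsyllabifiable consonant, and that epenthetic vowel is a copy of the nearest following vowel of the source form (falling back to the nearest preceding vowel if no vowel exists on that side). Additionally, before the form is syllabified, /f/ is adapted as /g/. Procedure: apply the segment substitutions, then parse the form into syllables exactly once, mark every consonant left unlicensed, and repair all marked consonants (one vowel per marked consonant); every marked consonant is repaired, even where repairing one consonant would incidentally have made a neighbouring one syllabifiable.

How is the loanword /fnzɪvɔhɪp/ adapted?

Substitution: /f/ → /g/, giving /gnzɪvɔhɪp/.
Under (C)V(C), the unsyllabifiable consonants are /g/, /n/ (at most one coda consonant is licensed; onsets are limited to one consonant).
Epenthesis after each stranded consonant: /g/ → /gɪ/, /n/ → /nɪ/.

gɪnɪzɪvɔhɪp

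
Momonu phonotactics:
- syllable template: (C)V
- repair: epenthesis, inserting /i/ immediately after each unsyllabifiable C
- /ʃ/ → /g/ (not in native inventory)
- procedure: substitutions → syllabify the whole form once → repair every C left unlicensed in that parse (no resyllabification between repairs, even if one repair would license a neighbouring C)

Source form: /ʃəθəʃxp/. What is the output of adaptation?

Substitution: /ʃ/ → /g/, giving /gəθəgxp/.
The consonants /g/, /x/, /p/ cannot be parsed into a legal (C)V syllable (no codas are permitted; onsets are limited to one consonant).
Inserting the epenthetic vowel yields /g/ → /gi/, /x/ → /xi/, /p/ → /pi/.

gəθəgixipi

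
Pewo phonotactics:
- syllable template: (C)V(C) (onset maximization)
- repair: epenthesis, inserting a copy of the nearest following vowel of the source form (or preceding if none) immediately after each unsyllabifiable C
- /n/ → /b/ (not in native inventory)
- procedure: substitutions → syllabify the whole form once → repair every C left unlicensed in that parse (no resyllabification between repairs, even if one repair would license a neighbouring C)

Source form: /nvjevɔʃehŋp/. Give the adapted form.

Substitution: /n/ → /b/, giving /bvjevɔʃehŋp/.
The consonants /b/, /v/, /ŋ/, /p/ cannot be parsed into a legal (C)V(C) syllable (at most one coda consonant is licensed; onsets are limited to one consonant).
Inserting the epenthetic vowel yields /b/ → /be/, /v/ → /ve/, /ŋ/ → /ŋe/, /p/ → /pe/.

bevejevɔʃehŋepe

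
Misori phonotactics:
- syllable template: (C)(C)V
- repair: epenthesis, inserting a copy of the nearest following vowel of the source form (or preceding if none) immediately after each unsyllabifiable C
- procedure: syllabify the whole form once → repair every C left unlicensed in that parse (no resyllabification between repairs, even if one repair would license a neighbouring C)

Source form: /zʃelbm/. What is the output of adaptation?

The consonants /l/, /b/, /m/ cannot be parsed into a legal (C)(C)V syllable (no codas are permitted; onsets may contain at most 2 consonants).
Each unlicensed consonant becomes the onset of a new syllable: /l/ → /le/, /b/ → /be/, /m/ → /me/.

zʃelebeme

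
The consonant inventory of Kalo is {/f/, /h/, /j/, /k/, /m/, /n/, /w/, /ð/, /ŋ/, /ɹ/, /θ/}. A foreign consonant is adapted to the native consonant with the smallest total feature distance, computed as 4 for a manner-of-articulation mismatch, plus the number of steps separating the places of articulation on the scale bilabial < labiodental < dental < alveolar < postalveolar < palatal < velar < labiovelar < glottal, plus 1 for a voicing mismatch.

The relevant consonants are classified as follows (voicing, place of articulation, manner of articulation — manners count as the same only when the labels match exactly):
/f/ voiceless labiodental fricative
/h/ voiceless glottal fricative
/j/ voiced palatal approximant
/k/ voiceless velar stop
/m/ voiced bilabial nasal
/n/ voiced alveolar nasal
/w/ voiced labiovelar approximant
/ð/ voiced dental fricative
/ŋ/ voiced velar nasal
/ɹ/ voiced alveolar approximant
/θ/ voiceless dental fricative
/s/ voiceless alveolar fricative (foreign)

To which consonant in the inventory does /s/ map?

θ

/θ/ is closest: same manner (fricative), place distance 1 (alveolar→dental), same voicing; total 1. Next closest is /f/ at distance 2.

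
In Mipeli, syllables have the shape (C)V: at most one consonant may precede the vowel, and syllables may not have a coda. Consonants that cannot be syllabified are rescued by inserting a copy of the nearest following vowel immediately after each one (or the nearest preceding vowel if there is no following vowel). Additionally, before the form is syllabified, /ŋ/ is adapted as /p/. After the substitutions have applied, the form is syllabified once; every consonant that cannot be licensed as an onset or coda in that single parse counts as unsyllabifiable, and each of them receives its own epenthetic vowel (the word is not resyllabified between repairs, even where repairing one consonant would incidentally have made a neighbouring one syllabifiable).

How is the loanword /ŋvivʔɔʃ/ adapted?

Substitution: /ŋ/ → /p/, giving /pvivʔɔʃ/.
Under (C)V, the unsyllabifiable consonants are /p/, /v/, /ʃ/ (no codas are permitted; onsets are limited to one consonant).
Each unlicensed consonant becomes the onset of a new syllable: /p/ → /pi/, /v/ → /vɔ/, /ʃ/ → /ʃɔ/.

pivivɔʔɔʃɔ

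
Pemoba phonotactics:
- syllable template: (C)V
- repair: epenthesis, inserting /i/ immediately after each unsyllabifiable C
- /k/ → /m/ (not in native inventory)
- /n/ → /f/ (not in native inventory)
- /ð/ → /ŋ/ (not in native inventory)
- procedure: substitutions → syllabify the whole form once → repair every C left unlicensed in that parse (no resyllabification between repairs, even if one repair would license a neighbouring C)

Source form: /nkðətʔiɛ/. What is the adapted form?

fimiŋətiʔiɛ

Substitution: /n/ → /f/, /k/ → /m/, /ð/ → /ŋ/, giving /fmŋətʔiɛ/.
The consonants /f/, /m/, /t/ cannot be parsed into a legal (C)V syllable (no codas are permitted; onsets are limited to one consonant).
Inserting the epenthetic vowel yields /f/ → /fi/, /m/ → /mi/, /t/ → /ti/.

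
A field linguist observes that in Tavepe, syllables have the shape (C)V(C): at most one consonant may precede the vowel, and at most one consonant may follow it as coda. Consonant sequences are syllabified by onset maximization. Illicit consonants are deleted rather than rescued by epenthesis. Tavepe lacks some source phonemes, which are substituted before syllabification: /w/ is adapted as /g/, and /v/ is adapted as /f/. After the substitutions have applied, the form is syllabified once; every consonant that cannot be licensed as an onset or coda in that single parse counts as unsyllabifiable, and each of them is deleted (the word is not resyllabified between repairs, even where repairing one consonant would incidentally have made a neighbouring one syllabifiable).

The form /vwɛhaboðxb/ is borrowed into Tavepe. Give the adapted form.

gɛhaboð

Substitution: /v/ → /f/, /w/ → /g/, giving /fgɛhaboðxb/.
Under (C)V(C), the unsyllabifiable consonants are /f/, /x/, /b/ (at most one coda consonant is licensed; onsets are limited to one consonant).
Each unlicensed consonant is deleted: /f/, /x/, /b/.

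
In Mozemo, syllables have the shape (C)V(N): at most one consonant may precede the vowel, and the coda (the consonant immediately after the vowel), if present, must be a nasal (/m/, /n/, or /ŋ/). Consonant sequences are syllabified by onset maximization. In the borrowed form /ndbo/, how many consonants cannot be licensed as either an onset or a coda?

Syllabifying with onset maximization leaves /n/, /d/ stranded (only a nasal (/m/, /n/, or /ŋ/) is licensed in coda position; onsets are limited to one consonant).

2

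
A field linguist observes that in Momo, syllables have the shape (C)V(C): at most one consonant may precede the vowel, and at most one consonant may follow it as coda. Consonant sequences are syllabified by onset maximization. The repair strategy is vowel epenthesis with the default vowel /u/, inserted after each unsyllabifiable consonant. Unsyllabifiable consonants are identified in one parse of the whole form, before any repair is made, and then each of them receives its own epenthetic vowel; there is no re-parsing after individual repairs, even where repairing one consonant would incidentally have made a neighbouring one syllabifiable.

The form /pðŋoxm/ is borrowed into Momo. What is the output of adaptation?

Under (C)V(C), the unsyllabifiable consonants are /p/, /ð/, /m/ (at most one coda consonant is licensed; onsets are limited to one consonant).
Inserting the epenthetic vowel yields /p/ → /pu/, /ð/ → /ðu/, /m/ → /mu/.

puðuŋoxmu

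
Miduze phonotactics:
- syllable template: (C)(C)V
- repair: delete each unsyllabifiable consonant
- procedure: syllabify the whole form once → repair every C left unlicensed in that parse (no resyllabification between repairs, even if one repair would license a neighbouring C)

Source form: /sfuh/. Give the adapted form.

sfu

Syllabifying with onset maximization leaves /h/ stranded (no codas are permitted; onsets may contain at most 2 consonants).
Deletion applies to /h/.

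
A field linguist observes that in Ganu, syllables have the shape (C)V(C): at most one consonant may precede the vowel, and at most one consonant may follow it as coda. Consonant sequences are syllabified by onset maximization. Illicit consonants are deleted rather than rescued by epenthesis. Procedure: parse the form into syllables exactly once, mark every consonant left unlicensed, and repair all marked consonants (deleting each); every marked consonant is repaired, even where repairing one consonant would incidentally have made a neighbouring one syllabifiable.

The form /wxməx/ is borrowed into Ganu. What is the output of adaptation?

Syllabifying with onset maximization leaves /w/, /x/ stranded (at most one coda consonant is licensed; onsets are limited to one consonant).
Each unlicensed consonant is deleted: /w/, /x/.

məx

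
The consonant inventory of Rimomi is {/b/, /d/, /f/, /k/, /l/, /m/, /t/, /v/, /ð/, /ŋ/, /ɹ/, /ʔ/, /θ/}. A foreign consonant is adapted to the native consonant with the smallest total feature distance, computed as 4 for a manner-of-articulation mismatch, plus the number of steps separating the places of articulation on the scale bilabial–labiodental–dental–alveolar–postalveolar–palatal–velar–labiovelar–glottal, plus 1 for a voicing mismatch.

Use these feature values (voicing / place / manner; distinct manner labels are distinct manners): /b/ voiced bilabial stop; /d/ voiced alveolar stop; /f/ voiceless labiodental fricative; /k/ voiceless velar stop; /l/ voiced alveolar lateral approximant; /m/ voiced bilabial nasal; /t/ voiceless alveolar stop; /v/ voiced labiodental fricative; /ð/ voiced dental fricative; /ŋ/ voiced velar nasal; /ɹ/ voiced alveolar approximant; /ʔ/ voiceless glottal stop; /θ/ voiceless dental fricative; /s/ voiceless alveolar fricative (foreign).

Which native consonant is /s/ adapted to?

θ

/θ/ is closest: same manner (fricative), place distance 1 (alveolar→dental), same voicing; total 1. Next closest is /f/ at distance 2.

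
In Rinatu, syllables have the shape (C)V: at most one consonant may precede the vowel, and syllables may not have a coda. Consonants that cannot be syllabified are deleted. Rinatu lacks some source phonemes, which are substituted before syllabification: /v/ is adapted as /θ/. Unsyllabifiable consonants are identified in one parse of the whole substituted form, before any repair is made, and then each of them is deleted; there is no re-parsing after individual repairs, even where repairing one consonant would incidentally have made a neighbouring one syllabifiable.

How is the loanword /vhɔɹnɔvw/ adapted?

hɔnɔ

Substitution: /v/ → /θ/, giving /θhɔɹnɔθw/.
Under (C)V, the unsyllabifiable consonants are /θ/, /ɹ/, /θ/, /w/ (no codas are permitted; onsets are limited to one consonant).
Deleting the stranded consonants removes /θ/, /ɹ/, /θ/, /w/.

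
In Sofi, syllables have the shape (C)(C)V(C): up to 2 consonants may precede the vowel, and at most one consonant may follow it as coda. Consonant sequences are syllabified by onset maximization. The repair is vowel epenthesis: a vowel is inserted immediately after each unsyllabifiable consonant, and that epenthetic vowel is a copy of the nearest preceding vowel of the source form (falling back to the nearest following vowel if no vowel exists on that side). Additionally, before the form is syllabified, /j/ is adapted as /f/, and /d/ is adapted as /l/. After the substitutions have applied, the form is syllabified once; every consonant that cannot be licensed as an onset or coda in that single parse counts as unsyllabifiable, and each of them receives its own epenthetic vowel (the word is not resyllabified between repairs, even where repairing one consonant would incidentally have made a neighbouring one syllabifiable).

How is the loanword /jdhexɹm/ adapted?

felhexɹeme

Substitution: /j/ → /f/, /d/ → /l/, giving /flhexɹm/.
The consonants /f/, /ɹ/, /m/ cannot be parsed into a legal (C)(C)V(C) syllable (at most one coda consonant is licensed; onsets may contain at most 2 consonants).
Epenthesis after each stranded consonant: /f/ → /fe/, /ɹ/ → /ɹe/, /m/ → /me/.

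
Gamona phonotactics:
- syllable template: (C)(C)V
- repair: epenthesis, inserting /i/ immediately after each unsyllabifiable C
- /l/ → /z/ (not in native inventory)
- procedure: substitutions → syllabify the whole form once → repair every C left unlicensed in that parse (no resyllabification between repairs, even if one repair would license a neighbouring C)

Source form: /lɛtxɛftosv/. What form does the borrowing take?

Substitution: /l/ → /z/, giving /zɛtxɛftosv/.
Under (C)(C)V, the unsyllabifiable consonants are /s/, /v/ (no codas are permitted; onsets may contain at most 2 consonants).
Inserting the epenthetic vowel yields /s/ → /si/, /v/ → /vi/.

zɛtxɛftosivi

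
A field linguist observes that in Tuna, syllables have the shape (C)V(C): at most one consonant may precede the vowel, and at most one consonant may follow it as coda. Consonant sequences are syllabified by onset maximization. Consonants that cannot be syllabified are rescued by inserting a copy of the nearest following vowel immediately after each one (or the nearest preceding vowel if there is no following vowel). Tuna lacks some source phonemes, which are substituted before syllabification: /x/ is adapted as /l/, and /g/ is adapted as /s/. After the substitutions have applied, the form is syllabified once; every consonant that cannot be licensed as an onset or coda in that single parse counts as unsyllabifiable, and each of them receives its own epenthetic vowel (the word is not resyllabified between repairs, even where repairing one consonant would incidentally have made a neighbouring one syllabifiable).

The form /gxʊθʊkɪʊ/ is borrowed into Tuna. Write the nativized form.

sʊlʊθʊkɪʊ

Substitution: /g/ → /s/, /x/ → /l/, giving /slʊθʊkɪʊ/.
Under (C)V(C), the unsyllabifiable consonants are /s/ (at most one coda consonant is licensed; onsets are limited to one consonant).
Epenthesis after each stranded consonant: /s/ → /sʊ/.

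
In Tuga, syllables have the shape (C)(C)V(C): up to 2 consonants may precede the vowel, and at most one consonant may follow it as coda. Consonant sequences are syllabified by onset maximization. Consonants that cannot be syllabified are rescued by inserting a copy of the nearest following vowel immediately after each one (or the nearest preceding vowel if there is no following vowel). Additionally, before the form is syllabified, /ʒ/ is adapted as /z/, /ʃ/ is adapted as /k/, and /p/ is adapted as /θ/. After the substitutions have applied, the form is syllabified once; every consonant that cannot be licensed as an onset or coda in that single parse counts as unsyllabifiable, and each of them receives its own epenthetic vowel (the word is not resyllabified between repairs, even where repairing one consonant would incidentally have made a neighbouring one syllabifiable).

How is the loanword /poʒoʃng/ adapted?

Substitution: /p/ → /θ/, /ʒ/ → /z/, /ʃ/ → /k/, giving /θozokng/.
Syllabifying with onset maximization leaves /n/, /g/ stranded (at most one coda consonant is licensed; onsets may contain at most 2 consonants).
Inserting the epenthetic vowel yields /n/ → /no/, /g/ → /go/.

θozoknogo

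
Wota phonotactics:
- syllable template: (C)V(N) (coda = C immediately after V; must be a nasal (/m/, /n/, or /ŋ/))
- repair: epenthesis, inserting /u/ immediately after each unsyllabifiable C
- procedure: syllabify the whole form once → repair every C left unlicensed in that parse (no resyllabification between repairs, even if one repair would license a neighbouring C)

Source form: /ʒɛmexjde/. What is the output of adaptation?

Syllabifying with onset maximization leaves /x/, /j/ stranded (only a nasal (/m/, /n/, or /ŋ/) is licensed in coda position; onsets are limited to one consonant).
Epenthesis after each stranded consonant: /x/ → /xu/, /j/ → /ju/.

ʒɛmexujude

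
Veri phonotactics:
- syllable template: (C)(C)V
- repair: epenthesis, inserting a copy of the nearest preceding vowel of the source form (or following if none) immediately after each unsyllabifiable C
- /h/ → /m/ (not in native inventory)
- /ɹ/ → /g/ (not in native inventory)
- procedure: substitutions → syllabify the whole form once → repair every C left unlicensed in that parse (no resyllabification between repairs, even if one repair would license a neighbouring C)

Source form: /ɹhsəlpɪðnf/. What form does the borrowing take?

Substitution: /ɹ/ → /g/, /h/ → /m/, giving /gmsəlpɪðnf/.
Syllabifying with onset maximization leaves /g/, /ð/, /n/, /f/ stranded (no codas are permitted; onsets may contain at most 2 consonants).
Inserting the epenthetic vowel yields /g/ → /gə/, /ð/ → /ðɪ/, /n/ → /nɪ/, /f/ → /fɪ/.

gəmsəlpɪðɪnɪfɪ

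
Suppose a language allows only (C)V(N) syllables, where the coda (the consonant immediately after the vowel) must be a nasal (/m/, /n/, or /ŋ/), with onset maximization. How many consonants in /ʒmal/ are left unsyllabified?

The consonants /ʒ/, /l/ cannot be parsed into a legal (C)V(N) syllable (only a nasal (/m/, /n/, or /ŋ/) is licensed in coda position; onsets are limited to one consonant).

2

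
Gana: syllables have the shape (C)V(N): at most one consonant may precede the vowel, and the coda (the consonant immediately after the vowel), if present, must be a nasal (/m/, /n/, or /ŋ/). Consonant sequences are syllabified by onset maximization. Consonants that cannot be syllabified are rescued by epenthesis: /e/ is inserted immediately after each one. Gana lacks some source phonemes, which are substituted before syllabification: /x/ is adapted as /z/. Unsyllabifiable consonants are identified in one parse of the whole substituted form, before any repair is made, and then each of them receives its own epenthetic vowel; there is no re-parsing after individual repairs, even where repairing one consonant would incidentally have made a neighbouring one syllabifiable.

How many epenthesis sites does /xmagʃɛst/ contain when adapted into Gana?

After substitution the input is /zmagʃɛst/.
The unsyllabifiable consonants are /z/, /g/, /s/, /t/; each receives one epenthetic vowel.

4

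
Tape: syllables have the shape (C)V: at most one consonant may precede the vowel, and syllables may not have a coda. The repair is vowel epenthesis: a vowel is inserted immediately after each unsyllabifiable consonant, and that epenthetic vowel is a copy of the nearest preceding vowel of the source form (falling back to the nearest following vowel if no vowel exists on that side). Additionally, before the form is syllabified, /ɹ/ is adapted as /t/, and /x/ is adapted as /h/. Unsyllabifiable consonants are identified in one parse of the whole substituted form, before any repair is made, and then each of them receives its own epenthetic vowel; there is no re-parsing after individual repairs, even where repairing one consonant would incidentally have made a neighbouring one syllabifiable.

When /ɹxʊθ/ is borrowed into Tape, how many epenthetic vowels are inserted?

2

After substitution the input is /thʊθ/.
The unsyllabifiable consonants are /t/, /θ/; each receives one epenthetic vowel.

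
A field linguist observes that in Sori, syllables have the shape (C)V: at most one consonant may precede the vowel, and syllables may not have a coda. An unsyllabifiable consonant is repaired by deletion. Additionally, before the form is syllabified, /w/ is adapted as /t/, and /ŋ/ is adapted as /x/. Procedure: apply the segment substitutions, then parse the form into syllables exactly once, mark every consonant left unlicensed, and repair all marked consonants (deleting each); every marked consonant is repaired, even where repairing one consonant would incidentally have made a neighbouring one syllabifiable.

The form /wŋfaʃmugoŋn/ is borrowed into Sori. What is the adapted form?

Substitution: /w/ → /t/, /ŋ/ → /x/, giving /txfaʃmugoxn/.
The consonants /t/, /x/, /ʃ/, /x/, /n/ cannot be parsed into a legal (C)V syllable (no codas are permitted; onsets are limited to one consonant).
Deletion applies to /t/, /x/, /ʃ/, /x/, /n/.

famugo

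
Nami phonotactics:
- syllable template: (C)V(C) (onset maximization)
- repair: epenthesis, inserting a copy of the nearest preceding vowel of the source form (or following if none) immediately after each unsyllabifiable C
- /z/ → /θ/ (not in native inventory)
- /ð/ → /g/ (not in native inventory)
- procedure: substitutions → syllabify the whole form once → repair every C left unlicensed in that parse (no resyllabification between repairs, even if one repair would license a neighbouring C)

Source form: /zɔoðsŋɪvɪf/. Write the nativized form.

θɔogsoŋɪvɪf

Substitution: /z/ → /θ/, /ð/ → /g/, giving /θɔogsŋɪvɪf/.
Under (C)V(C), the unsyllabifiable consonants are /s/ (at most one coda consonant is licensed; onsets are limited to one consonant).
Inserting the epenthetic vowel yields /s/ → /so/.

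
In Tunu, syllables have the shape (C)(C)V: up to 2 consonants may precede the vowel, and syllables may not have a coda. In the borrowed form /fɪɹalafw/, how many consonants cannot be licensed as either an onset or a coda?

2

Syllabifying with onset maximization leaves /f/, /w/ stranded (no codas are permitted; onsets may contain at most 2 consonants).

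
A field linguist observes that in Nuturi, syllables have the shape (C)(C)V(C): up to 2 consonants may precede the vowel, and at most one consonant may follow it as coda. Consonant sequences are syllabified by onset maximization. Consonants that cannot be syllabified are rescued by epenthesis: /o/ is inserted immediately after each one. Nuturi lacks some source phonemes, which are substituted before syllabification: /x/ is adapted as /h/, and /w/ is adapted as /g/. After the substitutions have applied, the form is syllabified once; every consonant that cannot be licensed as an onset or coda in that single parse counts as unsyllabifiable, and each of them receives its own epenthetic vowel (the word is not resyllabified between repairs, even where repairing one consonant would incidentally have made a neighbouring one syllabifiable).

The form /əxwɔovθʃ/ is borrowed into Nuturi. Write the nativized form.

əhgɔovθoʃo

Substitution: /x/ → /h/, /w/ → /g/, giving /əhgɔovθʃ/.
The consonants /θ/, /ʃ/ cannot be parsed into a legal (C)(C)V(C) syllable (at most one coda consonant is licensed; onsets may contain at most 2 consonants).
Epenthesis after each stranded consonant: /θ/ → /θo/, /ʃ/ → /ʃo/.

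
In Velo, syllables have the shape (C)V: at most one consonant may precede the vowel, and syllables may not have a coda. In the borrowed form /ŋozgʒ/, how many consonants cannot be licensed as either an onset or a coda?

3

The consonants /z/, /g/, /ʒ/ cannot be parsed into a legal (C)V syllable (no codas are permitted; onsets are limited to one consonant).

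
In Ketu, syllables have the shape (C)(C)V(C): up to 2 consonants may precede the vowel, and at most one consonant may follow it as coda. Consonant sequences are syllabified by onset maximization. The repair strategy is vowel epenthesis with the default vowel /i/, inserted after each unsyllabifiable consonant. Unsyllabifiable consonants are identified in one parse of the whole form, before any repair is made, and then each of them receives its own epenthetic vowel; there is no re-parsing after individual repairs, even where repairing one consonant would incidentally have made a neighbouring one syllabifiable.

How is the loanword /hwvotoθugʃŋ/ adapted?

hiwvotoθugʃiŋi

The consonants /h/, /ʃ/, /ŋ/ cannot be parsed into a legal (C)(C)V(C) syllable (at most one coda consonant is licensed; onsets may contain at most 2 consonants).
Inserting the epenthetic vowel yields /h/ → /hi/, /ʃ/ → /ʃi/, /ŋ/ → /ŋi/.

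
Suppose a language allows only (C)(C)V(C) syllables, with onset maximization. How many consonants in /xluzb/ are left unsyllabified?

1

Under (C)(C)V(C), the unsyllabifiable consonants are /b/ (at most one coda consonant is licensed; onsets may contain at most 2 consonants).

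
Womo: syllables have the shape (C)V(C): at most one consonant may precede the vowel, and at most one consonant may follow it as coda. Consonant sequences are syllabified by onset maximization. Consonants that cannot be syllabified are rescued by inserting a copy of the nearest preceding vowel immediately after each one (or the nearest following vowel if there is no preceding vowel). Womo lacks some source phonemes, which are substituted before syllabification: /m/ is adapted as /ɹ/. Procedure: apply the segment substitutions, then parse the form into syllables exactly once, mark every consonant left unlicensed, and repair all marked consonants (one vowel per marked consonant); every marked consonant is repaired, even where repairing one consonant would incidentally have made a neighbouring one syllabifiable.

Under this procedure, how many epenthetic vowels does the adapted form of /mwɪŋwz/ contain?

3

After substitution the input is /ɹwɪŋwz/.
The unsyllabifiable consonants are /ɹ/, /w/, /z/; each receives one epenthetic vowel.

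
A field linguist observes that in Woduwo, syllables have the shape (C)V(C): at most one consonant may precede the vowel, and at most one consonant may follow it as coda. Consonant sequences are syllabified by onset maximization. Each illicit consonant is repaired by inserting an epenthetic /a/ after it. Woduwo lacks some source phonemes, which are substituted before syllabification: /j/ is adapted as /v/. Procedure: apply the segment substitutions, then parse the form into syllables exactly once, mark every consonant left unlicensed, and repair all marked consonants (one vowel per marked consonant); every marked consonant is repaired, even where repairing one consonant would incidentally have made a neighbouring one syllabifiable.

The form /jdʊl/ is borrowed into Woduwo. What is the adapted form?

Substitution: /j/ → /v/, giving /vdʊl/.
The consonants /v/ cannot be parsed into a legal (C)V(C) syllable (at most one coda consonant is licensed; onsets are limited to one consonant).
Epenthesis after each stranded consonant: /v/ → /va/.

vadʊl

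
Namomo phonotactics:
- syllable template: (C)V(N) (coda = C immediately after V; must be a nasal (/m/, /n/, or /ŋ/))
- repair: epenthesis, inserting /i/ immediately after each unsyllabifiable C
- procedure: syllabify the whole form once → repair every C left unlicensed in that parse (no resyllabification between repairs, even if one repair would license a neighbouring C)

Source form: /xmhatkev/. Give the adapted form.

ximihatikevi

The consonants /x/, /m/, /t/, /v/ cannot be parsed into a legal (C)V(N) syllable (only a nasal (/m/, /n/, or /ŋ/) is licensed in coda position; onsets are limited to one consonant).
Inserting the epenthetic vowel yields /x/ → /xi/, /m/ → /mi/, /t/ → /ti/, /v/ → /vi/.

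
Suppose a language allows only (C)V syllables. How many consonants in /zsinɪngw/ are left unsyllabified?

The consonants /z/, /n/, /g/, /w/ cannot be parsed into a legal (C)V syllable (no codas are permitted; onsets are limited to one consonant).

4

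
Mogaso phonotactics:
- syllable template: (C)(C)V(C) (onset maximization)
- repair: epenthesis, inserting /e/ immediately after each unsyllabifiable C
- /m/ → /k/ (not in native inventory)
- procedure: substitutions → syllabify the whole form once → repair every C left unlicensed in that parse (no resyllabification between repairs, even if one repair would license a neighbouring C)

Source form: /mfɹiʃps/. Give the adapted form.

Substitution: /m/ → /k/, giving /kfɹiʃps/.
Syllabifying with onset maximization leaves /k/, /p/, /s/ stranded (at most one coda consonant is licensed; onsets may contain at most 2 consonants).
Each unlicensed consonant becomes the onset of a new syllable: /k/ → /ke/, /p/ → /pe/, /s/ → /se/.

kefɹiʃpese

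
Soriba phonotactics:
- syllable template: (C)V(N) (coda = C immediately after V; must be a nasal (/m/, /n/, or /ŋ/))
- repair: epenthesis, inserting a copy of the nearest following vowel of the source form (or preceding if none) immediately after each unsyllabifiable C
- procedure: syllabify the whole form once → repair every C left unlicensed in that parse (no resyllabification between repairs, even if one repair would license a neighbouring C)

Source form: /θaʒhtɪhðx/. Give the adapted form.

θaʒɪhɪtɪhɪðɪxɪ

The consonants /ʒ/, /h/, /h/, /ð/, /x/ cannot be parsed into a legal (C)V(N) syllable (only a nasal (/m/, /n/, or /ŋ/) is licensed in coda position; onsets are limited to one consonant).
Epenthesis after each stranded consonant: /ʒ/ → /ʒɪ/, /h/ → /hɪ/, /h/ → /hɪ/, /ð/ → /ðɪ/, /x/ → /xɪ/.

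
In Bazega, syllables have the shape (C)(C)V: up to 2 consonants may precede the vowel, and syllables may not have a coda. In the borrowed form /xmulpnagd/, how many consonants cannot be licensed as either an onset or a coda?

Syllabifying with onset maximization leaves /l/, /g/, /d/ stranded (no codas are permitted; onsets may contain at most 2 consonants).

3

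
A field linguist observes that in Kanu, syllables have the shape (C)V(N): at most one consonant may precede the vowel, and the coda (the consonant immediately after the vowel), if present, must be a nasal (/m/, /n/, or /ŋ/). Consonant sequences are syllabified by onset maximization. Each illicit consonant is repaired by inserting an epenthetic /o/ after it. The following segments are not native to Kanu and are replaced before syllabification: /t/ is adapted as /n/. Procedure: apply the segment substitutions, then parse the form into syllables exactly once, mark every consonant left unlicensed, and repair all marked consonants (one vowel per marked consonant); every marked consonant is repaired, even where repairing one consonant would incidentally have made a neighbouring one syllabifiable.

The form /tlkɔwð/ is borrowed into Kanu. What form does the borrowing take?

nolokɔwoðo

Substitution: /t/ → /n/, giving /nlkɔwð/.
The consonants /n/, /l/, /w/, /ð/ cannot be parsed into a legal (C)V(N) syllable (only a nasal (/m/, /n/, or /ŋ/) is licensed in coda position; onsets are limited to one consonant).
Epenthesis after each stranded consonant: /n/ → /no/, /l/ → /lo/, /w/ → /wo/, /ð/ → /ðo/.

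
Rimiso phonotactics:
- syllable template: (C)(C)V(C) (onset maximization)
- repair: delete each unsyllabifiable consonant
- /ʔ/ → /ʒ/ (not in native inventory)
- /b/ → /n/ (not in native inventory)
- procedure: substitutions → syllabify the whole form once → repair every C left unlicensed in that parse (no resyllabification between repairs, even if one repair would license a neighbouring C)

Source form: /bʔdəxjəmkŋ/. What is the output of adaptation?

ʒdəxjəm

Substitution: /b/ → /n/, /ʔ/ → /ʒ/, giving /nʒdəxjəmkŋ/.
Under (C)(C)V(C), the unsyllabifiable consonants are /n/, /k/, /ŋ/ (at most one coda consonant is licensed; onsets may contain at most 2 consonants).
Deletion applies to /n/, /k/, /ŋ/.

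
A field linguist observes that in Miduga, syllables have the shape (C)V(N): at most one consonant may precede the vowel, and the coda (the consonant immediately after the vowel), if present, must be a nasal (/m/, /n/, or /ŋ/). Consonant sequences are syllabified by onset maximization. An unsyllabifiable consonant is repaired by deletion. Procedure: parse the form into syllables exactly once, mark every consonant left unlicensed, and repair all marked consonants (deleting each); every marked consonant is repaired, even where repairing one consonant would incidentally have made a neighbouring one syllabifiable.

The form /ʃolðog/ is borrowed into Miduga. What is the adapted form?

The consonants /l/, /g/ cannot be parsed into a legal (C)V(N) syllable (only a nasal (/m/, /n/, or /ŋ/) is licensed in coda position; onsets are limited to one consonant).
Each unlicensed consonant is deleted: /l/, /g/.

ʃoðo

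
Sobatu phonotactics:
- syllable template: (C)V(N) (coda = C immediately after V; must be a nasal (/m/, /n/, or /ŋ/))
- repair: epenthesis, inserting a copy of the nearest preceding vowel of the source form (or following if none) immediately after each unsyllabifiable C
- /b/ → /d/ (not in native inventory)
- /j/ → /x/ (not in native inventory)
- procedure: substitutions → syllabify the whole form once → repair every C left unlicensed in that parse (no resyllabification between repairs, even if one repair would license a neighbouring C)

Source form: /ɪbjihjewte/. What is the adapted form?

Substitution: /b/ → /d/, /j/ → /x/, giving /ɪdxihxewte/.
Syllabifying with onset maximization leaves /d/, /h/, /w/ stranded (only a nasal (/m/, /n/, or /ŋ/) is licensed in coda position; onsets are limited to one consonant).
Inserting the epenthetic vowel yields /d/ → /dɪ/, /h/ → /hi/, /w/ → /we/.

ɪdɪxihixewete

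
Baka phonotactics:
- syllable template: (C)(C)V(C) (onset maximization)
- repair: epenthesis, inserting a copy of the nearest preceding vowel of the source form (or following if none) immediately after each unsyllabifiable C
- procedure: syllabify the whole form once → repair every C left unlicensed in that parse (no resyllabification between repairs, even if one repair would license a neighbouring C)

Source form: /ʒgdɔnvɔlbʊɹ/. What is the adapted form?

Syllabifying with onset maximization leaves /ʒ/ stranded (at most one coda consonant is licensed; onsets may contain at most 2 consonants).
Epenthesis after each stranded consonant: /ʒ/ → /ʒɔ/.

ʒɔgdɔnvɔlbʊɹ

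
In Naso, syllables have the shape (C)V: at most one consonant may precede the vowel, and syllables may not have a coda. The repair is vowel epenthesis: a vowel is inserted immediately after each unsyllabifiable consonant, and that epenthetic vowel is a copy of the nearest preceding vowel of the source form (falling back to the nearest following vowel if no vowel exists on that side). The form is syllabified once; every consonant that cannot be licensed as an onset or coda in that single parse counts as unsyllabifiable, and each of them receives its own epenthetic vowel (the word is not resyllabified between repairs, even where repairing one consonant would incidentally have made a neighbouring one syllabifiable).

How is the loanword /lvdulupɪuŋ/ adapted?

Syllabifying with onset maximization leaves /l/, /v/, /ŋ/ stranded (no codas are permitted; onsets are limited to one consonant).
Each unlicensed consonant becomes the onset of a new syllable: /l/ → /lu/, /v/ → /vu/, /ŋ/ → /ŋu/.

luvudulupɪuŋu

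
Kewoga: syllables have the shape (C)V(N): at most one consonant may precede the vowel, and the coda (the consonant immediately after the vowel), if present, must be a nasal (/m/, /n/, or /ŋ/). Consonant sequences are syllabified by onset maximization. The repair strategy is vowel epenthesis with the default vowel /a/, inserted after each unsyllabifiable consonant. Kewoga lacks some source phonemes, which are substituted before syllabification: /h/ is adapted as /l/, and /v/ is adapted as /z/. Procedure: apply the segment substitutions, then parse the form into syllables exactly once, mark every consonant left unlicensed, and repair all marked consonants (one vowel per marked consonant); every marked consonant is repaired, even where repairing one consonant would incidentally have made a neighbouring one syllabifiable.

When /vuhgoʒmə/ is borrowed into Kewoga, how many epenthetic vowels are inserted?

After substitution the input is /zulgoʒmə/.
The unsyllabifiable consonants are /l/, /ʒ/; each receives one epenthetic vowel.

2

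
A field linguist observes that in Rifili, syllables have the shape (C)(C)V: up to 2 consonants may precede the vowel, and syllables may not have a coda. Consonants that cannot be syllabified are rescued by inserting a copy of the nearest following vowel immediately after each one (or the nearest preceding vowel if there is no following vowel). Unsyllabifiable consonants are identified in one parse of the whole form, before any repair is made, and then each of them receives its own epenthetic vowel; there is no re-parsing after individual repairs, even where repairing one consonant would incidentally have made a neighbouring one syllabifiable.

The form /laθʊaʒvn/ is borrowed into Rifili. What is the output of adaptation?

The consonants /ʒ/, /v/, /n/ cannot be parsed into a legal (C)(C)V syllable (no codas are permitted; onsets may contain at most 2 consonants).
Inserting the epenthetic vowel yields /ʒ/ → /ʒa/, /v/ → /va/, /n/ → /na/.

laθʊaʒavana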